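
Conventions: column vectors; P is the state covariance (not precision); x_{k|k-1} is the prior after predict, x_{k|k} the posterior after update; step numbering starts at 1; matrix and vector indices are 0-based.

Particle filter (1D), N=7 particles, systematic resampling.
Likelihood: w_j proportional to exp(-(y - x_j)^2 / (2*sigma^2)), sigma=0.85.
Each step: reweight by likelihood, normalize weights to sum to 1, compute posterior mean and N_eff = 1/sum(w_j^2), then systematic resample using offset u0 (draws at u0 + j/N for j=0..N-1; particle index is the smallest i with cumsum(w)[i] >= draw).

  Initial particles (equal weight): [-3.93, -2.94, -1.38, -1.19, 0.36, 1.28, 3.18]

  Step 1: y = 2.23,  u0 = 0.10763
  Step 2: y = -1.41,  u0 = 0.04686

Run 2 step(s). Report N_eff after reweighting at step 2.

step 1: w=[0.0000, 0.0000, 0.0001, 0.0003, 0.0766, 0.4615, 0.4615]  mean=2.0854  Neff=2.3157  idx=[5, 5, 5, 5, 6, 6, 6]
step 2: w=[0.2500, 0.2500, 0.2500, 0.2500, 0.0000, 0.0000, 0.0000]  mean=1.2801  Neff=4.0004  idx=[0, 0, 1, 1, 2, 3, 3]

N_eff = 4.0004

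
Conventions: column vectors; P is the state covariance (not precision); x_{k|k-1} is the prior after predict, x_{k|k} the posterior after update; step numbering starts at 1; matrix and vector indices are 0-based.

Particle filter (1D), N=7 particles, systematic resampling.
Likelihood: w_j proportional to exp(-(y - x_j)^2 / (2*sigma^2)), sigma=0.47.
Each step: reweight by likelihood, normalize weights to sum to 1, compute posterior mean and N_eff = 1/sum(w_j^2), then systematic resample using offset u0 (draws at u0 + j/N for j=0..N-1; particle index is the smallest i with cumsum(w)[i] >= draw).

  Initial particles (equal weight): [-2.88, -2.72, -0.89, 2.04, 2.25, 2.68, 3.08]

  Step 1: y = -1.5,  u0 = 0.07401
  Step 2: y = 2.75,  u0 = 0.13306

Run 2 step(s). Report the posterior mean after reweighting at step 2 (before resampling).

post_mean = -0.8900

step 1: w=[0.0281, 0.0719, 0.9000, 0.0000, 0.0000, 0.0000, 0.0000]  mean=-1.0775  Neff=1.2255  idx=[1, 2, 2, 2, 2, 2, 2]
step 2: w=[0.0000, 0.1667, 0.1667, 0.1667, 0.1667, 0.1667, 0.1667]  mean=-0.8900  Neff=6.0000  idx=[1, 2, 3, 4, 5, 6, 6]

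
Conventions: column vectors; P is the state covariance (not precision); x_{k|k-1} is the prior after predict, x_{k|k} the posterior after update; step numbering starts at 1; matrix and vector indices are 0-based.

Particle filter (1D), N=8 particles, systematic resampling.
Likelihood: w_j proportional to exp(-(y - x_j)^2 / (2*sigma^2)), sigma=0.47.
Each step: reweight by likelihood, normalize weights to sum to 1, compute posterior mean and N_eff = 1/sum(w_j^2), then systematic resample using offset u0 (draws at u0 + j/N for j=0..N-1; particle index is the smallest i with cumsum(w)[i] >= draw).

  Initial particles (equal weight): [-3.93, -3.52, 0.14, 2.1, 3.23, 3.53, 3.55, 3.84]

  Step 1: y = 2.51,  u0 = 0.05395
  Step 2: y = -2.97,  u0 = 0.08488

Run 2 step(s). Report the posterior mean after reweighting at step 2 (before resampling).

post_mean = 2.1000

step 1: w=[0.0000, 0.0000, 0.0000, 0.5732, 0.2594, 0.0796, 0.0725, 0.0153]  mean=2.6387  Neff=2.4529  idx=[3, 3, 3, 3, 3, 4, 4, 6]
step 2: w=[0.2000, 0.2000, 0.2000, 0.2000, 0.2000, 0.0000, 0.0000, 0.0000]  mean=2.1000  Neff=5.0000  idx=[0, 1, 1, 2, 2, 3, 4, 4]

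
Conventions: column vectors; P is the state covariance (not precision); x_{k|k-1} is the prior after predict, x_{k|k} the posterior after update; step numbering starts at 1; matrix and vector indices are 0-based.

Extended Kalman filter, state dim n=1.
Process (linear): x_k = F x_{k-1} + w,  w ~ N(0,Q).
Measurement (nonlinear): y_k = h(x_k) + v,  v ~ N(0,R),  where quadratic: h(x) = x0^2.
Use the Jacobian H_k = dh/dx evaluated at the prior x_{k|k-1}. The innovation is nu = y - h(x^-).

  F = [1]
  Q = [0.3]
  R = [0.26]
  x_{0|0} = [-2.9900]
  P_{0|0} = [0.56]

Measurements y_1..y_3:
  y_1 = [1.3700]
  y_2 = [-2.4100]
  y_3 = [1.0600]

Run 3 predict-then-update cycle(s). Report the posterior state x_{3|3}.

step 1: x^-=[-2.9900]  P^-=[0.8600]  H_jac=[-5.9800]  S=[31.0139]  K=[-0.1658]  nu=[-7.5701]  x^+=[-1.7347]  P^+=[0.0072]
step 2: x^-=[-1.7347]  P^-=[0.3072]  H_jac=[-3.4694]  S=[3.9578]  K=[-0.2693]  nu=[-5.4192]  x^+=[-0.2753]  P^+=[0.0202]
step 3: x^-=[-0.2753]  P^-=[0.3202]  H_jac=[-0.5507]  S=[0.3571]  K=[-0.4937]  nu=[0.9842]  x^+=[-0.7613]  P^+=[0.2331]

x_post = [-0.7613]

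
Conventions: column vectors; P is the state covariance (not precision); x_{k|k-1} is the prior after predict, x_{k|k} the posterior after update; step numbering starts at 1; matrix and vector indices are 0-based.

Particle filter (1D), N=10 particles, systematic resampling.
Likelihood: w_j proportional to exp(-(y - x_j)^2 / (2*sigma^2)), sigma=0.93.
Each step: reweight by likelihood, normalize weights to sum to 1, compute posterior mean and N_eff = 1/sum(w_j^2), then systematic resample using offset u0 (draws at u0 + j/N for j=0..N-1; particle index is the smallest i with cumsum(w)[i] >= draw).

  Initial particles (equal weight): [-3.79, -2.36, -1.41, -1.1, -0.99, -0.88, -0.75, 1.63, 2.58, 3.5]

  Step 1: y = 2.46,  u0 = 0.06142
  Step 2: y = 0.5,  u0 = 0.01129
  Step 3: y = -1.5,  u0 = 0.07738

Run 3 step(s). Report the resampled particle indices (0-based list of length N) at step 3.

resampled_idx = [0, 1, 2, 3, 3, 4, 5, 6, 7, 7]

step 1: w=[0.0000, 0.0000, 0.0001, 0.0003, 0.0005, 0.0007, 0.0012, 0.3046, 0.4499, 0.2428]  mean=2.5045  Neff=2.8239  idx=[7, 7, 7, 8, 8, 8, 8, 9, 9, 9]
step 2: w=[0.2688, 0.2688, 0.2688, 0.0461, 0.0461, 0.0461, 0.0461, 0.0031, 0.0031, 0.0031]  mean=1.8226  Neff=4.4397  idx=[0, 0, 0, 1, 1, 1, 2, 2, 3, 5]
step 3: w=[0.1244, 0.1244, 0.1244, 0.1244, 0.1244, 0.1244, 0.1244, 0.1244, 0.0024, 0.0024]  mean=1.6345  Neff=8.0757  idx=[0, 1, 2, 3, 3, 4, 5, 6, 7, 7]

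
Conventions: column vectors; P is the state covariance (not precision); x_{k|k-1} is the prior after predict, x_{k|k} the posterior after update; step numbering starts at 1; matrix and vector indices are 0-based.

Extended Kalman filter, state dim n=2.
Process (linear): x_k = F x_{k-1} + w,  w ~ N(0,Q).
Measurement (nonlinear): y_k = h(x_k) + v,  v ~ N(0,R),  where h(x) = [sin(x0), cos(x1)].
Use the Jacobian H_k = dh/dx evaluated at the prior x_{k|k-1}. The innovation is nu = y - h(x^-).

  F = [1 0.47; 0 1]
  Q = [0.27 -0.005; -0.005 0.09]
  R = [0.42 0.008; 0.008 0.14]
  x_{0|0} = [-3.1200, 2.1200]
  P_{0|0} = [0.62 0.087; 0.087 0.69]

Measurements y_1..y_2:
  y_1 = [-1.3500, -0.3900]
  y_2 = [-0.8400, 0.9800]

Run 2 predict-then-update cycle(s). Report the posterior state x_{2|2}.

x_post = [-1.1743, 1.1121]

step 1: x^-=[-2.1236, 2.1200]  P^-=[1.1242 0.4063; 0.4063 0.7800]  H_jac=[-0.5251 0.0000; 0.0000 -0.8529]  S=[0.7299 0.1900; 0.1900 0.7075]  K=[-0.7324 -0.2932; -0.0511 -0.9267]  nu=[-0.4989, 0.1320]  x^+=[-1.7969, 2.0232]  P^+=[0.5903 0.0550; 0.0550 0.1526]
step 2: x^-=[-0.8460, 2.0232]  P^-=[0.9457 0.1217; 0.1217 0.2426]  H_jac=[0.6630 0.0000; 0.0000 -0.8994]  S=[0.8357 -0.0646; -0.0646 0.3362]  K=[0.7360 -0.1842; 0.0471 -0.6398]  nu=[-0.0914, 1.4171]  x^+=[-1.1743, 1.1121]  P^+=[0.4641 0.0221; 0.0221 0.0992]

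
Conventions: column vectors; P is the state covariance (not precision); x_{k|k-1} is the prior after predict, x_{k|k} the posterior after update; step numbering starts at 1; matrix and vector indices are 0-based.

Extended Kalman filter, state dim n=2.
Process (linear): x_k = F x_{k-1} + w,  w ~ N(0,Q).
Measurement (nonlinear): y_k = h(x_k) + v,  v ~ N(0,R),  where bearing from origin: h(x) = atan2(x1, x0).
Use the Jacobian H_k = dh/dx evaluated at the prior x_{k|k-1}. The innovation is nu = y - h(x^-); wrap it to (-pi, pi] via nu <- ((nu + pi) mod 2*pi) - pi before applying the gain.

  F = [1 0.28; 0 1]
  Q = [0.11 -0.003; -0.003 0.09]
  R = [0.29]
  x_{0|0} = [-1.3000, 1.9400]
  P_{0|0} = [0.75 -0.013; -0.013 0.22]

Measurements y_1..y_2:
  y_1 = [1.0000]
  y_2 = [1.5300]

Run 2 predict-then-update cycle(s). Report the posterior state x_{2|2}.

x_post = [0.4410, 2.0984]

step 1: x^-=[-0.7568, 1.9400]  P^-=[0.8700 0.0456; 0.0456 0.3100]  H_jac=[-0.4474 -0.1745]  S=[0.4807]  K=[-0.8262; -0.1550]  nu=[-0.9427]  x^+=[0.0221, 2.0861]  P^+=[0.5418 -0.0160; -0.0160 0.2985]
step 2: x^-=[0.6062, 2.0861]  P^-=[0.6663 0.0646; 0.0646 0.3885]  H_jac=[-0.4420 0.1285]  S=[0.4193]  K=[-0.6827; 0.0509]  nu=[0.2420]  x^+=[0.4410, 2.0984]  P^+=[0.4709 0.0792; 0.0792 0.3874]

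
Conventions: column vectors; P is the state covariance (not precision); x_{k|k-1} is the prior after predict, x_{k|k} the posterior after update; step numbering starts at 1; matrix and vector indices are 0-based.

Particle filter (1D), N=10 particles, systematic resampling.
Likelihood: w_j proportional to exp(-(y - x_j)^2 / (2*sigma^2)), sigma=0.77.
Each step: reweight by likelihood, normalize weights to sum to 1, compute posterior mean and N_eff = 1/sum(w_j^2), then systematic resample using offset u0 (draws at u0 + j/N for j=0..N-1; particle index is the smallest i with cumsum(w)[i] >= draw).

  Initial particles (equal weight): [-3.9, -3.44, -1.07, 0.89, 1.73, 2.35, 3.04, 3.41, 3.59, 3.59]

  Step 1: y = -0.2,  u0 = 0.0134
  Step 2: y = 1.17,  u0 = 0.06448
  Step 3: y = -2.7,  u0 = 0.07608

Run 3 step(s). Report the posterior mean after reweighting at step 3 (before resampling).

step 1: w=[0.0000, 0.0002, 0.5601, 0.3893, 0.0458, 0.0044, 0.0002, 0.0000, 0.0000, 0.0000]  mean=-0.1631  Neff=2.1395  idx=[2, 2, 2, 2, 2, 2, 3, 3, 3, 3]
step 2: w=[0.0038, 0.0038, 0.0038, 0.0038, 0.0038, 0.0038, 0.2443, 0.2443, 0.2443, 0.2443]  mean=0.8454  Neff=4.1870  idx=[6, 6, 6, 7, 7, 8, 8, 9, 9, 9]
step 3: w=[0.1000, 0.1000, 0.1000, 0.1000, 0.1000, 0.1000, 0.1000, 0.1000, 0.1000, 0.1000]  mean=0.8900  Neff=10.0000  idx=[0, 1, 2, 3, 4, 5, 6, 7, 8, 9]

post_mean = 0.8900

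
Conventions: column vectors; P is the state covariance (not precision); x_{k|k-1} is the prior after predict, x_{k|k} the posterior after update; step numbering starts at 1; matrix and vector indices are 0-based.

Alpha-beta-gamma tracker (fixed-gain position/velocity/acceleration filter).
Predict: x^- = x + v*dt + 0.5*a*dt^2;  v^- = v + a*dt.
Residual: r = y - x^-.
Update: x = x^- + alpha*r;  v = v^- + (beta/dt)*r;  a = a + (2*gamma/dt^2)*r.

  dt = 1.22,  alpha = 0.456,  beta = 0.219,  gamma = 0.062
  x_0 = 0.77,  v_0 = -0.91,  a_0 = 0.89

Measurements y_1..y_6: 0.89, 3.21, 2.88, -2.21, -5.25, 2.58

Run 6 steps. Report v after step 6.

step 1: x_pred=0.3221  r=0.5679  x^+=0.5811  v^+=0.2777  a^+=0.9373
step 2: x_pred=1.6175  r=1.5925  x^+=2.3437  v^+=1.7071  a^+=1.0700
step 3: x_pred=5.2226  r=-2.3426  x^+=4.1544  v^+=2.5920  a^+=0.8748
step 4: x_pred=7.9677  r=-10.1777  x^+=3.3266  v^+=1.8323  a^+=0.0269
step 5: x_pred=5.5821  r=-10.8321  x^+=0.6426  v^+=-0.0793  a^+=-0.8755
step 6: x_pred=-0.1057  r=2.6857  x^+=1.1190  v^+=-0.6654  a^+=-0.6518

v_post = -0.6654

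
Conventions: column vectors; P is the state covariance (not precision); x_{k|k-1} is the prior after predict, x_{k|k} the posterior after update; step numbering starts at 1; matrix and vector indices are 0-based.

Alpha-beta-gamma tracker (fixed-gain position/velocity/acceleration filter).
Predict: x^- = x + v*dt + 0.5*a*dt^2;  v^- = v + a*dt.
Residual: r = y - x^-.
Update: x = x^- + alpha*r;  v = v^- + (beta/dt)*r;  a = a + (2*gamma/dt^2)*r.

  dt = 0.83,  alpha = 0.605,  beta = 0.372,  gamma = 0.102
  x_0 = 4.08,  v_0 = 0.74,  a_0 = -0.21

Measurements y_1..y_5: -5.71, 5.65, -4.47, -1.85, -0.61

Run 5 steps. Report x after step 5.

x_post = -2.4696

step 1: x_pred=4.6219  r=-10.3319  x^+=-1.6289  v^+=-4.0650  a^+=-3.2695
step 2: x_pred=-6.1290  r=11.7790  x^+=0.9973  v^+=-1.4994  a^+=0.2185
step 3: x_pred=-0.1719  r=-4.2981  x^+=-2.7723  v^+=-3.2444  a^+=-1.0542
step 4: x_pred=-5.8282  r=3.9782  x^+=-3.4214  v^+=-2.3364  a^+=0.1238
step 5: x_pred=-5.3179  r=4.7079  x^+=-2.4696  v^+=-0.1235  a^+=1.5180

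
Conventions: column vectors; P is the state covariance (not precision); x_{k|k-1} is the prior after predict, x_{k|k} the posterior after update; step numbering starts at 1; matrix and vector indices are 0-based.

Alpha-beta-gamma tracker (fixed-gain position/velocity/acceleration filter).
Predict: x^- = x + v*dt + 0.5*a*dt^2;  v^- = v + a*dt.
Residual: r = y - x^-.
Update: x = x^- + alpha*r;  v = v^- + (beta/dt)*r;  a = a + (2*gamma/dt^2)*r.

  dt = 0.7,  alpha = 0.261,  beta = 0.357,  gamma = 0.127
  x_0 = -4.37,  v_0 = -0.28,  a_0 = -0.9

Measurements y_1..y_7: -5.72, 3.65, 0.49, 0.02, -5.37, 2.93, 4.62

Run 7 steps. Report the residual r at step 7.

step 1: x_pred=-4.7865  r=-0.9335  x^+=-5.0301  v^+=-1.3861  a^+=-1.3839
step 2: x_pred=-6.3395  r=9.9895  x^+=-3.7322  v^+=2.7398  a^+=3.7943
step 3: x_pred=-0.8847  r=1.3747  x^+=-0.5259  v^+=6.0969  a^+=4.5069
step 4: x_pred=4.8461  r=-4.8261  x^+=3.5865  v^+=6.7905  a^+=2.0052
step 5: x_pred=8.8311  r=-14.2011  x^+=5.1246  v^+=0.9516  a^+=-5.3562
step 6: x_pred=4.4785  r=-1.5485  x^+=4.0743  v^+=-3.5875  a^+=-6.1588
step 7: x_pred=0.0542  r=4.5658  x^+=1.2458  v^+=-5.5701  a^+=-3.7921

resid = 4.5658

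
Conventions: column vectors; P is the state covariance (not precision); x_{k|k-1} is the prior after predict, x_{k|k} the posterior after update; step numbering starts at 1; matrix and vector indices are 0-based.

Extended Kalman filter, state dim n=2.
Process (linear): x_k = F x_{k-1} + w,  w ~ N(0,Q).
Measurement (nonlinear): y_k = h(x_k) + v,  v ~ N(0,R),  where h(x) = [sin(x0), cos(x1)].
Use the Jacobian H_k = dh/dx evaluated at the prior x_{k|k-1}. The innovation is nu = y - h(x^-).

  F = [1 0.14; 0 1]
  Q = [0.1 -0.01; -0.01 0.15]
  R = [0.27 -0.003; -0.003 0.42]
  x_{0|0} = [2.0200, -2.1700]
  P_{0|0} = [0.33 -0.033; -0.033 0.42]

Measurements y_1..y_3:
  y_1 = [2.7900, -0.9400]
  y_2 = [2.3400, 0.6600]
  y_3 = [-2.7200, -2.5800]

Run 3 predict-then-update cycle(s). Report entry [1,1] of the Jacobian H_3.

step 1: x^-=[1.7162, -2.1700]  P^-=[0.4290 0.0158; 0.0158 0.5700]  H_jac=[-0.1449 0.0000; 0.0000 0.8258]  S=[0.2790 -0.0049; -0.0049 0.8087]  K=[-0.2225 0.0148; 0.0020 0.5821]  nu=[1.8006, -0.3760]  x^+=[1.3100, -2.3853]  P^+=[0.4150 0.0083; 0.0083 0.2960]
step 2: x^-=[0.9760, -2.3853]  P^-=[0.5231 0.0398; 0.0398 0.4460]  H_jac=[0.5603 0.0000; 0.0000 0.6863]  S=[0.4342 0.0123; 0.0123 0.6301]  K=[0.6741 0.0302; 0.0376 0.4851]  nu=[1.5117, 1.3874]  x^+=[2.0370, -1.6555]  P^+=[0.3247 0.0155; 0.0155 0.2967]
step 3: x^-=[1.8052, -1.6555]  P^-=[0.4349 0.0471; 0.0471 0.4467]  H_jac=[-0.2323 0.0000; 0.0000 0.9964]  S=[0.2935 -0.0139; -0.0139 0.8635]  K=[-0.3419 0.0488; -0.0129 0.5153]  nu=[-3.6926, -2.4954]  x^+=[2.9460, -2.8938]  P^+=[0.3980 0.0216; 0.0216 0.2172]

H_jac[1,1] = 0.9964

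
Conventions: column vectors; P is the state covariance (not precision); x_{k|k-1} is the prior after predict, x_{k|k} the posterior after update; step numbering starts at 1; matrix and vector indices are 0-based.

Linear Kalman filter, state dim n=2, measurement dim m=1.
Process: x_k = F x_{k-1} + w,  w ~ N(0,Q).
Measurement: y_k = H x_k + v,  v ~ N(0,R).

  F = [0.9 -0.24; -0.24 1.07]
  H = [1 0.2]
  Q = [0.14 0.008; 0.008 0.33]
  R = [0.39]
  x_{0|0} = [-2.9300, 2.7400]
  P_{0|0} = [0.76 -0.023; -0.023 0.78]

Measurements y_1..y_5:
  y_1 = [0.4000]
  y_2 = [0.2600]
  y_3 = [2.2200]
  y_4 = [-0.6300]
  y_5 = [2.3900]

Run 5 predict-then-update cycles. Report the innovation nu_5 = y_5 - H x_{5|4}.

step 1: x^-=[-3.2946, 3.6350]  P^-=[0.8105 -0.3799; -0.3799 1.2786]  S=[1.0996]  K=[0.6679; -0.1130]  nu=[2.9676]  x^+=[-1.3125, 3.2998]  P^+=[0.3199 -0.2970; -0.2970 1.2646]
step 2: x^-=[-1.9732, 3.8458]  P^-=[0.6002 -0.6889; -0.6889 1.9488]  S=[0.7926]  K=[0.5835; -0.3775]  nu=[1.4640]  x^+=[-1.1190, 3.2932]  P^+=[0.3304 -0.5144; -0.5144 1.8358]
step 3: x^-=[-1.7974, 3.7922]  P^-=[0.7356 -1.0598; -1.0598 2.7151]  S=[0.8103]  K=[0.6462; -0.6378]  nu=[3.2590]  x^+=[0.3087, 1.7138]  P^+=[0.3972 -0.7258; -0.7258 2.3855]
step 4: x^-=[-0.1335, 1.7596]  P^-=[0.9127 -1.4312; -1.4312 3.4568]  S=[0.8685]  K=[0.7213; -0.8518]  nu=[-0.8484]  x^+=[-0.7455, 2.4823]  P^+=[0.4608 -0.8975; -0.8975 2.8266]
step 5: x^-=[-1.2667, 2.8350]  P^-=[1.0638 -1.7334; -1.7334 4.0537]  S=[0.9226]  K=[0.7773; -1.0001]  nu=[3.0897]  x^+=[1.1349, -0.2550]  P^+=[0.5064 -1.0162; -1.0162 3.1309]

innov = [3.0897]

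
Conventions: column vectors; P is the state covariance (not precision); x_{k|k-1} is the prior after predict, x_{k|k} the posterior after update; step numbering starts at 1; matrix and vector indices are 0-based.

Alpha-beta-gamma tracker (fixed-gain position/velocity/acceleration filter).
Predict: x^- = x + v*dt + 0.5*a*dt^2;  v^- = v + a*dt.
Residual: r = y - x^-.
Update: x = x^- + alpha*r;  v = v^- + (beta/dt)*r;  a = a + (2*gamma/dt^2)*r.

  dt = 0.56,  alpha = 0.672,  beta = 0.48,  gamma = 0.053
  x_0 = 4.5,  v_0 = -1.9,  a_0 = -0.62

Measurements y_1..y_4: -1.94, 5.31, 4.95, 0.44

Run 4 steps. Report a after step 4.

step 1: x_pred=3.3388  r=-5.2788  x^+=-0.2086  v^+=-6.7719  a^+=-2.4043
step 2: x_pred=-4.3778  r=9.6878  x^+=2.1324  v^+=0.1856  a^+=0.8703
step 3: x_pred=2.3728  r=2.5772  x^+=4.1047  v^+=2.8820  a^+=1.7414
step 4: x_pred=5.9916  r=-5.5516  x^+=2.2609  v^+=-0.9014  a^+=-0.1351

a_post = -0.1351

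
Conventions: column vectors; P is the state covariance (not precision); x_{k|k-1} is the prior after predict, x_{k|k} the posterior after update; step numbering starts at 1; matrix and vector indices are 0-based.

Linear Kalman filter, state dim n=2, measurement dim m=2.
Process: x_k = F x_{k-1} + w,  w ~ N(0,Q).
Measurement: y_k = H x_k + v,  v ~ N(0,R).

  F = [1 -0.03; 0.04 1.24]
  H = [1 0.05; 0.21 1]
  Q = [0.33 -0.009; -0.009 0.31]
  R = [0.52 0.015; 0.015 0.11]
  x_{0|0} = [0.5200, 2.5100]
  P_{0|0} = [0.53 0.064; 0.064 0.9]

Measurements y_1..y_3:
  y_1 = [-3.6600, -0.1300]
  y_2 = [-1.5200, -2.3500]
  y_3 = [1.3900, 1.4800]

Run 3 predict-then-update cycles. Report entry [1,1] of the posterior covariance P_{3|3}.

P_post[1,1] = 0.0970

step 1: x^-=[0.4447, 3.1332]  P^-=[0.8570 0.0580; 0.0580 1.7010]  S=[1.3870 0.3386; 0.3386 1.8732]  K=[0.6161 0.0157; -0.1257 0.9373]  nu=[-4.2614, -3.3566]  x^+=[-2.2334, 0.5226]  P^+=[0.3235 -0.0570; -0.0570 0.1132]
step 2: x^-=[-2.2490, 0.5587]  P^-=[0.6570 -0.0708; -0.0708 0.4789]  S=[1.1711 0.1053; 0.1053 0.5881]  K=[0.5567 0.0144; -0.1128 0.8092]  nu=[0.7011, -2.4365]  x^+=[-1.8939, -1.4919]  P^+=[0.2923 -0.0514; -0.0514 0.0981]
step 3: x^-=[-1.8492, -1.9257]  P^-=[0.6254 -0.0647; -0.0647 0.4562]  S=[1.1401 0.1038; 0.1038 0.5667]  K=[0.5441 0.0180; -0.1097 0.8013]  nu=[3.3355, 3.7941]  x^+=[0.0339, 0.7485]  P^+=[0.2857 -0.0499; -0.0499 0.0970]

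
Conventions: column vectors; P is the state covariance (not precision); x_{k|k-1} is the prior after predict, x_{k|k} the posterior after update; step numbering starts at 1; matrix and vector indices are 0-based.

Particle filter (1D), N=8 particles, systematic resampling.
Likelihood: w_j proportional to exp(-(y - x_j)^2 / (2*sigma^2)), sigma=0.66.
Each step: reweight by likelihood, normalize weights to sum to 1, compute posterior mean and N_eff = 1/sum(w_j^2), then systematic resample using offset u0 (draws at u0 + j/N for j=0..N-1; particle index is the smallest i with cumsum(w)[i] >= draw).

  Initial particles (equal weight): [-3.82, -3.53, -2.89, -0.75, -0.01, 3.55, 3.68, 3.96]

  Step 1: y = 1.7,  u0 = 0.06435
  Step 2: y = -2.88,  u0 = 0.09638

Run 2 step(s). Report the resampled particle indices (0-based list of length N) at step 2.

step 1: w=[0.0000, 0.0000, 0.0000, 0.0146, 0.5016, 0.2831, 0.1598, 0.0409]  mean=1.7390  Neff=2.7846  idx=[4, 4, 4, 4, 5, 5, 6, 6]
step 2: w=[0.2500, 0.2500, 0.2500, 0.2500, 0.0000, 0.0000, 0.0000, 0.0000]  mean=-0.0100  Neff=4.0000  idx=[0, 0, 1, 1, 2, 2, 3, 3]

resampled_idx = [0, 0, 1, 1, 2, 2, 3, 3]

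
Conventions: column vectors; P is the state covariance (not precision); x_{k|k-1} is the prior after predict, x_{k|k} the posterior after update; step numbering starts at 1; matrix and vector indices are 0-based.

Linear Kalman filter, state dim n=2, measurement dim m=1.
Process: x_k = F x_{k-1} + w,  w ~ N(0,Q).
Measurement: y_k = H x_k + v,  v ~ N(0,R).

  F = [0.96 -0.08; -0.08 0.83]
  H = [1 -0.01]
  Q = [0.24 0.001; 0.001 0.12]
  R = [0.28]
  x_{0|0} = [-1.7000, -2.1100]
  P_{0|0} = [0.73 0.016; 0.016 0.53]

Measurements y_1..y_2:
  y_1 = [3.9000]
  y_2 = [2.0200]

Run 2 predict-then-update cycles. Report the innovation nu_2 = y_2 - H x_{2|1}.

step 1: x^-=[-1.4632, -1.6153]  P^-=[0.9137 -0.0774; -0.0774 0.4877]  S=[1.1953]  K=[0.7651; -0.0688]  nu=[5.3470]  x^+=[2.6276, -1.9834]  P^+=[0.2141 -0.0145; -0.0145 0.4820]
step 2: x^-=[2.6812, -1.8564]  P^-=[0.4426 -0.0591; -0.0591 0.4553]  S=[0.7238]  K=[0.6123; -0.0879]  nu=[-0.6797]  x^+=[2.2650, -1.7967]  P^+=[0.1712 -0.0201; -0.0201 0.4497]

innov = [-0.6797]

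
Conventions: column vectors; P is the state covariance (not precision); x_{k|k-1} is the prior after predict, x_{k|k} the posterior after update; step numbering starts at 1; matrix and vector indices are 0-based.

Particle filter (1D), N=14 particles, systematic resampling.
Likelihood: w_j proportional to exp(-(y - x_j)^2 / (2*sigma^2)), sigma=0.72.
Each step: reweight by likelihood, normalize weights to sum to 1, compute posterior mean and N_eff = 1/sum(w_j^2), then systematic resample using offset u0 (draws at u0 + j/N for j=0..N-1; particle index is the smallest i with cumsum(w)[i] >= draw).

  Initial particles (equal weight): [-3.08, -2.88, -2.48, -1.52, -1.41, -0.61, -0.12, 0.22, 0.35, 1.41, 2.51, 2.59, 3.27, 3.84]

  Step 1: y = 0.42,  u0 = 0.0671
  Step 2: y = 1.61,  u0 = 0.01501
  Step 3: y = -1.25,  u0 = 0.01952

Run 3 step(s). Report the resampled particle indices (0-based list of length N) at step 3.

step 1: w=[0.0000, 0.0000, 0.0001, 0.0075, 0.0111, 0.1012, 0.2125, 0.2708, 0.2802, 0.1094, 0.0042, 0.0030, 0.0001, 0.0000]  mean=0.2160  Neff=4.5580  idx=[5, 6, 6, 6, 7, 7, 7, 7, 8, 8, 8, 8, 9, 10]
step 2: w=[0.0028, 0.0181, 0.0181, 0.0181, 0.0503, 0.0503, 0.0503, 0.0503, 0.0702, 0.0702, 0.0702, 0.0702, 0.3122, 0.1486]  mean=0.9475  Neff=6.6490  idx=[1, 4, 6, 7, 8, 9, 10, 11, 12, 12, 12, 12, 13, 13]
step 3: w=[0.2895, 0.1234, 0.1234, 0.1234, 0.0840, 0.0840, 0.0840, 0.0840, 0.0011, 0.0011, 0.0011, 0.0011, 0.0000, 0.0000]  mean=0.1704  Neff=6.3401  idx=[0, 0, 0, 0, 1, 1, 2, 2, 3, 4, 4, 5, 6, 7]

resampled_idx = [0, 0, 0, 0, 1, 1, 2, 2, 3, 4, 4, 5, 6, 7]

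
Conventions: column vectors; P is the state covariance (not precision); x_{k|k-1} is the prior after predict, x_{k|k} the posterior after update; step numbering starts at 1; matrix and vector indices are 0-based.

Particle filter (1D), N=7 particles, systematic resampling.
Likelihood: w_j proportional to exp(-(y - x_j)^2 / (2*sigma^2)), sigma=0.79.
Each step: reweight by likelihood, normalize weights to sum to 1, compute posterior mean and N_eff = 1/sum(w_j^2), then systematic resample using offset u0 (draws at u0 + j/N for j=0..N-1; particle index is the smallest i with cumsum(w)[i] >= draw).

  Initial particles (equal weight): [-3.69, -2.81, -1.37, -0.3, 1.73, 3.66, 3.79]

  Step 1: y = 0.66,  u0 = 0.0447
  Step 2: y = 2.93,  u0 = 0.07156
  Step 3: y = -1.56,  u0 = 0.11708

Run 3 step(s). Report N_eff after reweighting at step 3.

step 1: w=[0.0000, 0.0001, 0.0402, 0.5220, 0.4365, 0.0008, 0.0004]  mean=0.5478  Neff=2.1524  idx=[3, 3, 3, 3, 4, 4, 4]
step 2: w=[0.0002, 0.0002, 0.0002, 0.0002, 0.3330, 0.3330, 0.3330]  mean=1.7280  Neff=3.0059  idx=[4, 4, 5, 5, 5, 6, 6]
step 3: w=[0.1429, 0.1429, 0.1429, 0.1429, 0.1429, 0.1429, 0.1429]  mean=1.7300  Neff=7.0000  idx=[0, 1, 2, 3, 4, 5, 6]

N_eff = 7.0000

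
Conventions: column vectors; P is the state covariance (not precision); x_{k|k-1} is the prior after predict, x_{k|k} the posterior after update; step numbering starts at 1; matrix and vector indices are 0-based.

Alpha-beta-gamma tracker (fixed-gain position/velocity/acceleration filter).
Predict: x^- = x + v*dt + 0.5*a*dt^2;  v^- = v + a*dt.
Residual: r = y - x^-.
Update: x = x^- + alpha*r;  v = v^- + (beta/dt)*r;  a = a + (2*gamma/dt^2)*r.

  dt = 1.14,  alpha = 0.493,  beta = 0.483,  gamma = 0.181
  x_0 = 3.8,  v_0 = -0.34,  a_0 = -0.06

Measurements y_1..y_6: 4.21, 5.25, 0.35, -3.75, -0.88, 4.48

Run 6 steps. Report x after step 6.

x_post = -2.4864

step 1: x_pred=3.3734  r=0.8366  x^+=3.7858  v^+=-0.0540  a^+=0.1730
step 2: x_pred=3.8368  r=1.4132  x^+=4.5335  v^+=0.7421  a^+=0.5667
step 3: x_pred=5.7477  r=-5.3977  x^+=3.0866  v^+=-0.8988  a^+=-0.9368
step 4: x_pred=1.4532  r=-5.2032  x^+=-1.1120  v^+=-4.1713  a^+=-2.3862
step 5: x_pred=-7.4178  r=6.5378  x^+=-4.1947  v^+=-4.1216  a^+=-0.5651
step 6: x_pred=-9.2605  r=13.7405  x^+=-2.4864  v^+=1.0559  a^+=3.2623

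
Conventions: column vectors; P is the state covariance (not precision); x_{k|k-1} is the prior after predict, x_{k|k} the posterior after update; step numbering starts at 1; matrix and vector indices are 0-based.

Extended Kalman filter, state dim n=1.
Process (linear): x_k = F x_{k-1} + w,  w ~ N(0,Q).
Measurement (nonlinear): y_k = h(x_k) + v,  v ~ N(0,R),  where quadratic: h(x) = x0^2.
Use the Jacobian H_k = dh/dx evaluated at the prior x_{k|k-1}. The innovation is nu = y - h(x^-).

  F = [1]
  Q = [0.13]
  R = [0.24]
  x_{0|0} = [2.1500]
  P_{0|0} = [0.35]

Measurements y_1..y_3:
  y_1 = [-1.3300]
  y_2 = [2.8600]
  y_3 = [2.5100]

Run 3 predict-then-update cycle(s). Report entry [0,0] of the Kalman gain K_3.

step 1: x^-=[2.1500]  P^-=[0.4800]  H_jac=[4.3000]  S=[9.1152]  K=[0.2264]  nu=[-5.9525]  x^+=[0.8021]  P^+=[0.0126]
step 2: x^-=[0.8021]  P^-=[0.1426]  H_jac=[1.6043]  S=[0.6071]  K=[0.3769]  nu=[2.2166]  x^+=[1.6376]  P^+=[0.0564]
step 3: x^-=[1.6376]  P^-=[0.1864]  H_jac=[3.2752]  S=[2.2394]  K=[0.2726]  nu=[-0.1718]  x^+=[1.5908]  P^+=[0.0200]

K[0,0] = 0.2726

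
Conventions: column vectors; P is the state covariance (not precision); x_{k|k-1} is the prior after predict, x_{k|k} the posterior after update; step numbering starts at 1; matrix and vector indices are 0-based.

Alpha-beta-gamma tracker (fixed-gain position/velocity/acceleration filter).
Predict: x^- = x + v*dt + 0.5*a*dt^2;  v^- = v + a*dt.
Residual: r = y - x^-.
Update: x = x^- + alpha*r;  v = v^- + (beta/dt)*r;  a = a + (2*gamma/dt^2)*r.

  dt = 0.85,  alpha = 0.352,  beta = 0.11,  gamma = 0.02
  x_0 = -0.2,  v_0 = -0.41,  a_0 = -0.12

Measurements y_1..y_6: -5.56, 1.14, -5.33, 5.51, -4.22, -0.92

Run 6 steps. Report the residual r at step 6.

step 1: x_pred=-0.5918  r=-4.9681  x^+=-2.3406  v^+=-1.1549  a^+=-0.3951
step 2: x_pred=-3.4650  r=4.6050  x^+=-1.8441  v^+=-0.8948  a^+=-0.1401
step 3: x_pred=-2.6553  r=-2.6747  x^+=-3.5968  v^+=-1.3600  a^+=-0.2882
step 4: x_pred=-4.8569  r=10.3669  x^+=-1.2077  v^+=-0.2634  a^+=0.2858
step 5: x_pred=-1.3284  r=-2.8916  x^+=-2.3462  v^+=-0.3947  a^+=0.1257
step 6: x_pred=-2.6363  r=1.7163  x^+=-2.0322  v^+=-0.0658  a^+=0.2207

resid = 1.7163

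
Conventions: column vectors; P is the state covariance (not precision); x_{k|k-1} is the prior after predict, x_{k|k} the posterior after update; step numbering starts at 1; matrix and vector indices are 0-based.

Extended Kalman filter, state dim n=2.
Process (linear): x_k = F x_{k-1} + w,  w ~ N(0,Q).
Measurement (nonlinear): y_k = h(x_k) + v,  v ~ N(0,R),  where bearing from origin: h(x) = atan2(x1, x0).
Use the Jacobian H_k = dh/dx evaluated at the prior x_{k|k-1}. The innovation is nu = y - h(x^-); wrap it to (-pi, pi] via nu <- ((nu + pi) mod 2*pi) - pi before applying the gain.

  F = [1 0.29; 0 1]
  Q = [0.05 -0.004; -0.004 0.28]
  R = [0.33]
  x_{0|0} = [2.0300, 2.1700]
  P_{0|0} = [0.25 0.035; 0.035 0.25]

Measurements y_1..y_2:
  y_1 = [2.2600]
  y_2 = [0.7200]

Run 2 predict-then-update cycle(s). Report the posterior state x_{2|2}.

step 1: x^-=[2.6593, 2.1700]  P^-=[0.3413 0.1035; 0.1035 0.5300]  H_jac=[-0.1842 0.2257]  S=[0.3600]  K=[-0.1098; 0.2794]  nu=[1.5756]  x^+=[2.4864, 2.6102]  P^+=[0.3370 0.1145; 0.1145 0.5019]
step 2: x^-=[3.2433, 2.6102]  P^-=[0.4956 0.2561; 0.2561 0.7819]  H_jac=[-0.1506 0.1871]  S=[0.3542]  K=[-0.0754; 0.3042]  nu=[0.0423]  x^+=[3.2401, 2.6231]  P^+=[0.4936 0.2642; 0.2642 0.7491]

x_post = [3.2401, 2.6231]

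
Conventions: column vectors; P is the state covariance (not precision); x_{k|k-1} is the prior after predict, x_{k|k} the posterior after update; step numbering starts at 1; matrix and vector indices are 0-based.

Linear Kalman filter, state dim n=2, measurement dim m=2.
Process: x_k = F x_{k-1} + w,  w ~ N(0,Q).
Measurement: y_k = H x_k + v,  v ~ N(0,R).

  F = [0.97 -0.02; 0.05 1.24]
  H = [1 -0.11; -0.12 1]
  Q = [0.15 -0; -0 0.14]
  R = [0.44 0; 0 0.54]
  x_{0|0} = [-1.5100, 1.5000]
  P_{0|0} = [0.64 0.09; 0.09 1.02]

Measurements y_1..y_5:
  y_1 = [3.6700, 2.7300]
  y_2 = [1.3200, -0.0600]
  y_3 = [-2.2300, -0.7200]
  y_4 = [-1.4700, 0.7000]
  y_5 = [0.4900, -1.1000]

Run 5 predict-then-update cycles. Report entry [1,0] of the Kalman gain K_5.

step 1: x^-=[-1.4947, 1.7845]  P^-=[0.7491 0.1139; 0.1139 1.7211]  S=[1.1849 -0.1638; -0.1638 2.2446]  K=[0.6295 0.0566; 0.0419 0.7638]  nu=[5.3610, 0.7661]  x^+=[1.9233, 2.5945]  P^+=[0.2841 0.0647; 0.0647 0.4202]
step 2: x^-=[1.8137, 3.3133]  P^-=[0.4150 0.0811; 0.0811 0.7948]  S=[0.8467 -0.0551; -0.0551 1.3213]  K=[0.4824 0.0438; 0.0312 0.5955]  nu=[-0.1293, -3.1557]  x^+=[1.6132, 1.4302]  P^+=[0.2177 0.0498; 0.0498 0.3275]
step 3: x^-=[1.5362, 1.8541]  P^-=[0.3531 0.0623; 0.0623 0.6503]  S=[0.7872 -0.0508; -0.0508 1.1805]  K=[0.4421 0.0359; 0.0234 0.5456]  nu=[-3.5623, -2.3897]  x^+=[-0.1244, 0.4668]  P^+=[0.1993 0.0433; 0.0433 0.2998]
step 4: x^-=[-0.1300, 0.5726]  P^-=[0.3359 0.0543; 0.0543 0.6069]  S=[0.7714 -0.0521; -0.0521 1.1387]  K=[0.4299 0.0319; 0.0195 0.5281]  nu=[-1.2770, 0.1118]  x^+=[-0.6755, 0.6068]  P^+=[0.1936 0.0405; 0.0405 0.2900]
step 5: x^-=[-0.6674, 0.7187]  P^-=[0.3307 0.0508; 0.0508 0.5915]  S=[0.7667 -0.0532; -0.0532 1.1240]  K=[0.4262 0.0301; 0.0177 0.5216]  nu=[1.2364, -1.8987]  x^+=[-0.1976, -0.2499]  P^+=[0.1918 0.0393; 0.0393 0.2864]

K[1,0] = 0.0177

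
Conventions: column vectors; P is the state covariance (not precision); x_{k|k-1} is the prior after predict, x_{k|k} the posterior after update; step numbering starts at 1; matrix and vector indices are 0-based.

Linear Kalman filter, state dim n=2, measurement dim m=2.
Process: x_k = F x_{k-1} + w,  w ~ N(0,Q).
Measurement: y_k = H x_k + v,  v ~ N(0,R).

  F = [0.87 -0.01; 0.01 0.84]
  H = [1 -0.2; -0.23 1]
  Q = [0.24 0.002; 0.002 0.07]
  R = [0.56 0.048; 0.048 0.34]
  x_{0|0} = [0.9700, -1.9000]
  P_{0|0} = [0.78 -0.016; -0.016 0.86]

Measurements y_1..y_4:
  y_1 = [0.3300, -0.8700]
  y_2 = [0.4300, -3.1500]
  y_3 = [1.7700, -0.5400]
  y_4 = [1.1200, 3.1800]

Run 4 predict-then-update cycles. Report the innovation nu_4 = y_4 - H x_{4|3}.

innov = [0.2513, 4.2531]

step 1: x^-=[0.8629, -1.5863]  P^-=[0.8307 -0.0101; -0.0101 0.6766]  S=[1.4219 -0.2890; -0.2890 1.0652]  K=[0.5792 -0.0317; 0.0288 0.6452]  nu=[-0.8502, 0.9148]  x^+=[0.3414, -1.0206]  P^+=[0.3420 0.0957; 0.0957 0.2428]
step 2: x^-=[0.3072, -0.8539]  P^-=[0.4972 0.0728; 0.0728 0.2429]  S=[1.0378 -0.0388; -0.0388 0.5757]  K=[0.4635 -0.0409; 0.0381 0.3954]  nu=[-0.0480, -2.2254]  x^+=[0.3760, -1.7357]  P^+=[0.2718 0.0709; 0.0709 0.1526]
step 3: x^-=[0.3445, -1.4542]  P^-=[0.4445 0.0549; 0.0549 0.1789]  S=[0.9897 -0.0326; -0.0326 0.5172]  K=[0.4359 -0.0641; 0.0299 0.3234]  nu=[1.1347, 0.9935]  x^+=[0.7754, -1.0990]  P^+=[0.2525 0.0572; 0.0572 0.1245]
step 4: x^-=[0.6856, -0.9154]  P^-=[0.4301 0.0449; 0.0449 0.1589]  S=[0.9785 -0.0357; -0.0357 0.5009]  K=[0.4276 -0.0773; 0.0243 0.2982]  nu=[0.2513, 4.2531]  x^+=[0.4643, 0.3591]  P^+=[0.2459 0.0508; 0.0508 0.1142]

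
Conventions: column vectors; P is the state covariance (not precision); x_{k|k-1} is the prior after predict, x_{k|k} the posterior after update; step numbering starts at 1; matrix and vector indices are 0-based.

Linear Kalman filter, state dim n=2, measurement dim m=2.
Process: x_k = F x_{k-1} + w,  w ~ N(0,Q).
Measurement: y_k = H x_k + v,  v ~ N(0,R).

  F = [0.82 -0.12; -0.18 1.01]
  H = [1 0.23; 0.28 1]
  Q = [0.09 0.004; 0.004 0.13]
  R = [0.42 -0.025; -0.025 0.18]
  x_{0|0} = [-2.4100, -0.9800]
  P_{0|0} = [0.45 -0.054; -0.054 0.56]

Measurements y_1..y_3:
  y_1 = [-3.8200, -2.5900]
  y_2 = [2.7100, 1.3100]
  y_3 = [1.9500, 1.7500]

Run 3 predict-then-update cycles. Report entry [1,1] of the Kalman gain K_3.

K[1,1] = 0.6235

step 1: x^-=[-1.8586, -0.5560]  P^-=[0.4113 -0.1762; -0.1762 0.7355]  S=[0.7891 0.0718; 0.0718 0.8491]  K=[0.4800 -0.1125; -0.0831 0.8151]  nu=[-1.8335, -1.5136]  x^+=[-2.5686, -1.6375]  P^+=[0.2264 -0.0956; -0.0956 0.1756]
step 2: x^-=[-1.9097, -1.1916]  P^-=[0.2636 -0.1320; -0.1320 0.3512]  S=[0.6415 -0.0109; -0.0109 0.4780]  K=[0.3617 -0.1135; -0.0687 0.6559]  nu=[4.8938, 3.0363]  x^+=[-0.4842, 0.4639]  P^+=[0.1726 -0.0778; -0.0778 0.1416]
step 3: x^-=[-0.4527, 0.5557]  P^-=[0.2234 -0.1048; -0.1048 0.3083]  S=[0.6116 -0.0030; -0.0030 0.4472]  K=[0.3255 -0.0922; -0.0523 0.6235]  nu=[2.2749, 1.3210]  x^+=[0.1660, 1.2605]  P^+=[0.1547 -0.0680; -0.0680 0.1326]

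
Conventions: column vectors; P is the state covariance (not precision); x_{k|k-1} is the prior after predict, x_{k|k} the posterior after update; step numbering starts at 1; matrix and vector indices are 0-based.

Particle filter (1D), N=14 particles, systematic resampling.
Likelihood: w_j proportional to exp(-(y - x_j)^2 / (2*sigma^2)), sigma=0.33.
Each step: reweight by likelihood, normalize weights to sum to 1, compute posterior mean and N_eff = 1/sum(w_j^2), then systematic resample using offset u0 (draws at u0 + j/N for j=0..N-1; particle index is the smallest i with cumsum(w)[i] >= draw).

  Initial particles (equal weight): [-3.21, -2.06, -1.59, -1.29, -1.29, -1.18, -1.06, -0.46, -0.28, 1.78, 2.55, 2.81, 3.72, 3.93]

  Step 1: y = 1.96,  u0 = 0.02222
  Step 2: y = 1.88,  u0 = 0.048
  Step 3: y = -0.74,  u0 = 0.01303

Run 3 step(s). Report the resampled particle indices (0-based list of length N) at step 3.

step 1: w=[0.0000, 0.0000, 0.0000, 0.0000, 0.0000, 0.0000, 0.0000, 0.0000, 0.0000, 0.7832, 0.1838, 0.0329, 0.0000, 0.0000]  mean=1.9555  Neff=1.5424  idx=[9, 9, 9, 9, 9, 9, 9, 9, 9, 9, 9, 10, 10, 10]
step 2: w=[0.0877, 0.0877, 0.0877, 0.0877, 0.0877, 0.0877, 0.0877, 0.0877, 0.0877, 0.0877, 0.0877, 0.0117, 0.0117, 0.0117]  mean=1.8070  Neff=11.7574  idx=[0, 1, 2, 2, 3, 4, 5, 6, 7, 7, 8, 9, 10, 11]
step 3: w=[0.0769, 0.0769, 0.0769, 0.0769, 0.0769, 0.0769, 0.0769, 0.0769, 0.0769, 0.0769, 0.0769, 0.0769, 0.0769, 0.0000]  mean=1.7800  Neff=13.0000  idx=[0, 1, 2, 2, 3, 4, 5, 6, 7, 8, 9, 10, 11, 12]

resampled_idx = [0, 1, 2, 2, 3, 4, 5, 6, 7, 8, 9, 10, 11, 12]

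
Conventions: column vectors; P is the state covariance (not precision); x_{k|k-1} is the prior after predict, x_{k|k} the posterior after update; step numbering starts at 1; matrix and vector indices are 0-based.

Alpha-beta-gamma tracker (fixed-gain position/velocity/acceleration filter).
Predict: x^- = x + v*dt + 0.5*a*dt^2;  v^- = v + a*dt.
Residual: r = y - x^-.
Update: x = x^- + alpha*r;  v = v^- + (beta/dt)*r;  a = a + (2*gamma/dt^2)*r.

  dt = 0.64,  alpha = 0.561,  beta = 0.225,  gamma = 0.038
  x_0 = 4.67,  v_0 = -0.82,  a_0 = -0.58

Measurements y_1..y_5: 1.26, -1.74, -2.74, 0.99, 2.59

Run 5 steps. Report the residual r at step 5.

step 1: x_pred=4.0264  r=-2.7664  x^+=2.4745  v^+=-2.1638  a^+=-1.0933
step 2: x_pred=0.8657  r=-2.6057  x^+=-0.5961  v^+=-3.7796  a^+=-1.5768
step 3: x_pred=-3.3379  r=0.5979  x^+=-3.0025  v^+=-4.5785  a^+=-1.4658
step 4: x_pred=-6.2329  r=7.2229  x^+=-2.1809  v^+=-2.9773  a^+=-0.1257
step 5: x_pred=-4.1121  r=6.7021  x^+=-0.3522  v^+=-0.7015  a^+=1.1179

resid = 6.7021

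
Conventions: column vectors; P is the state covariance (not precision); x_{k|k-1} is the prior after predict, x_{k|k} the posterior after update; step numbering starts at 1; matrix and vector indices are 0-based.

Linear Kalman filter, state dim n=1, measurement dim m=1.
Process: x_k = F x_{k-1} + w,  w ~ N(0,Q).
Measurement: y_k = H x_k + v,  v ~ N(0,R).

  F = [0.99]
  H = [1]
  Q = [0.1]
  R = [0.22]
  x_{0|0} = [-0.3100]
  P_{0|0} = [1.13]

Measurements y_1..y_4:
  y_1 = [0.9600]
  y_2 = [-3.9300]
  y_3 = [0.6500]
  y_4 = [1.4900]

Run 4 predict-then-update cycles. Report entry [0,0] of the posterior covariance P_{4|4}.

step 1: x^-=[-0.3069]  P^-=[1.2075]  S=[1.4275]  K=[0.8459]  nu=[1.2669]  x^+=[0.7648]  P^+=[0.1861]
step 2: x^-=[0.7571]  P^-=[0.2824]  S=[0.5024]  K=[0.5621]  nu=[-4.6871]  x^+=[-1.8775]  P^+=[0.1237]
step 3: x^-=[-1.8587]  P^-=[0.2212]  S=[0.4412]  K=[0.5014]  nu=[2.5087]  x^+=[-0.6009]  P^+=[0.1103]
step 4: x^-=[-0.5949]  P^-=[0.2081]  S=[0.4281]  K=[0.4861]  nu=[2.0849]  x^+=[0.4186]  P^+=[0.1069]

P_post[0,0] = 0.1069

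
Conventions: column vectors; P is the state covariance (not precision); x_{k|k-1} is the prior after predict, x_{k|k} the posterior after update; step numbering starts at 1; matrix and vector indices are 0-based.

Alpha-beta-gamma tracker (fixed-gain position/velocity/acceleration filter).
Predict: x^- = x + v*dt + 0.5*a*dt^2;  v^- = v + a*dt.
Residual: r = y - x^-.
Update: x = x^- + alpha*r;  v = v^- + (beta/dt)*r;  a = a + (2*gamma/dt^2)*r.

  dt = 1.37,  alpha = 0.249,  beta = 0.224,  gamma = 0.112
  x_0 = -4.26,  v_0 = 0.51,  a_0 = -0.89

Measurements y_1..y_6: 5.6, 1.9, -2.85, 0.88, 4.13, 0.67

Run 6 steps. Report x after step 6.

step 1: x_pred=-4.3965  r=9.9965  x^+=-1.9074  v^+=0.9252  a^+=0.3030
step 2: x_pred=-0.3555  r=2.2555  x^+=0.2061  v^+=1.7091  a^+=0.5722
step 3: x_pred=3.0846  r=-5.9346  x^+=1.6069  v^+=1.5227  a^+=-0.1360
step 4: x_pred=3.5654  r=-2.6854  x^+=2.8967  v^+=0.8973  a^+=-0.4565
step 5: x_pred=3.6976  r=0.4324  x^+=3.8053  v^+=0.3426  a^+=-0.4049
step 6: x_pred=3.8946  r=-3.2246  x^+=3.0916  v^+=-0.7394  a^+=-0.7898

x_post = 3.0916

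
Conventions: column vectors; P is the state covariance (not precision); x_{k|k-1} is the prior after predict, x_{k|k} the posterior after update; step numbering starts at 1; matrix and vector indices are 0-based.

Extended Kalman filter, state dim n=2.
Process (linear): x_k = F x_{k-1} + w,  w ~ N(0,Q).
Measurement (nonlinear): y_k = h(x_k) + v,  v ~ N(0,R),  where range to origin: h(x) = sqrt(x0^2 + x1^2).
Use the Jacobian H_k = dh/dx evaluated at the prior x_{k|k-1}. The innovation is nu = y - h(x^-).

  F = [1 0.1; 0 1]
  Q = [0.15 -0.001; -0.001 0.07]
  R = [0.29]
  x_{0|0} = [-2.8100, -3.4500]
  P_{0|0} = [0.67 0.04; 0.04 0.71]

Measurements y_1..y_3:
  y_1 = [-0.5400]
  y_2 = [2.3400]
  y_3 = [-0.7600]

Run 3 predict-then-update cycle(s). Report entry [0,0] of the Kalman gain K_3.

K[0,0] = -0.3173

step 1: x^-=[-3.1550, -3.4500]  P^-=[0.8351 0.1100; 0.1100 0.7800]  H_jac=[-0.6749 -0.7380]  S=[1.2047]  K=[-0.5352; -0.5394]  nu=[-5.2151]  x^+=[-0.3638, -0.6368]  P^+=[0.4900 -0.2378; -0.2378 0.4295]
step 2: x^-=[-0.4275, -0.6368]  P^-=[0.5968 -0.1959; -0.1959 0.4995]  H_jac=[-0.5574 -0.8302]  S=[0.6384]  K=[-0.2663; -0.4785]  nu=[1.5730]  x^+=[-0.8464, -1.3895]  P^+=[0.5515 -0.2772; -0.2772 0.3533]
step 3: x^-=[-0.9854, -1.3895]  P^-=[0.6496 -0.2429; -0.2429 0.4233]  H_jac=[-0.5785 -0.8157]  S=[0.5598]  K=[-0.3173; -0.3658]  nu=[-2.4635]  x^+=[-0.2037, -0.4884]  P^+=[0.5932 -0.3079; -0.3079 0.3484]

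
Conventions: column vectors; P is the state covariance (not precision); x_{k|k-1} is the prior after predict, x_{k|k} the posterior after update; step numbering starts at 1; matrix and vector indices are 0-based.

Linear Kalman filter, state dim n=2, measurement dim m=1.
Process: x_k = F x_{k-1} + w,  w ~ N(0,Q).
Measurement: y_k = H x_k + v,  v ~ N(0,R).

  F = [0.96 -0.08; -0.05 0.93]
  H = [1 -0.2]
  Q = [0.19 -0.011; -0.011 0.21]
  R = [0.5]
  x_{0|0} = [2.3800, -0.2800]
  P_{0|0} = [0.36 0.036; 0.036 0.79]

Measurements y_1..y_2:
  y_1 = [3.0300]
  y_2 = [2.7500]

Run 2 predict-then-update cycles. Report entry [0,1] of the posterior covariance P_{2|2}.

P_post[0,1] = 0.0646

step 1: x^-=[2.3072, -0.3794]  P^-=[0.5213 -0.0548; -0.0548 0.8908]  S=[1.0788]  K=[0.4934; -0.2159]  nu=[0.6469]  x^+=[2.6264, -0.5191]  P^+=[0.2587 0.0601; 0.0601 0.8405]
step 2: x^-=[2.5628, -0.6141]  P^-=[0.4246 -0.0320; -0.0320 0.9320]  S=[0.9747]  K=[0.4422; -0.2241]  nu=[0.0644]  x^+=[2.5913, -0.6285]  P^+=[0.2340 0.0646; 0.0646 0.8831]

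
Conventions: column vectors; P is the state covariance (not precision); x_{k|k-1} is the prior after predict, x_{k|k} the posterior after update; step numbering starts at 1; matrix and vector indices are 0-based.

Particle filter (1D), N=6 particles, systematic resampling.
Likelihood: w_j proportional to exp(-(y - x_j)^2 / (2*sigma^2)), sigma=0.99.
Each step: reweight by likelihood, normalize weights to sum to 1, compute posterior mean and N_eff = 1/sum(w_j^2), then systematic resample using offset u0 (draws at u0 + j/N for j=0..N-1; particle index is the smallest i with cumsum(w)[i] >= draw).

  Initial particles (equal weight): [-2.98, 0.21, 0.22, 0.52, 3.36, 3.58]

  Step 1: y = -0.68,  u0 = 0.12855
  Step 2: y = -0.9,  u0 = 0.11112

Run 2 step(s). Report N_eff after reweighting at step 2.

N_eff = 5.8267

step 1: w=[0.0359, 0.3558, 0.3525, 0.2556, 0.0001, 0.0001]  mean=0.1790  Neff=3.1496  idx=[1, 1, 2, 2, 3, 3]
step 2: w=[0.1880, 0.1880, 0.1859, 0.1859, 0.1260, 0.1260]  mean=0.2919  Neff=5.8267  idx=[0, 1, 2, 3, 4, 5]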